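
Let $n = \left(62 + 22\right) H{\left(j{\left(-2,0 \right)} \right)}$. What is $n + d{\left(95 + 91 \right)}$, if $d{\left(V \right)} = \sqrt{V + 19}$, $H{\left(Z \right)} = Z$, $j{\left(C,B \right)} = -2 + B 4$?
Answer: $-168 + \sqrt{205} \approx -153.68$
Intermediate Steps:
$j{\left(C,B \right)} = -2 + 4 B$
$d{\left(V \right)} = \sqrt{19 + V}$
$n = -168$ ($n = \left(62 + 22\right) \left(-2 + 4 \cdot 0\right) = 84 \left(-2 + 0\right) = 84 \left(-2\right) = -168$)
$n + d{\left(95 + 91 \right)} = -168 + \sqrt{19 + \left(95 + 91\right)} = -168 + \sqrt{19 + 186} = -168 + \sqrt{205}$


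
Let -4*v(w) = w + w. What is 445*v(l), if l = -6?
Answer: 1335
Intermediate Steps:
v(w) = -w/2 (v(w) = -(w + w)/4 = -w/2)
445*v(l) = 445*(-1/2*(-6)) = 445*3 = 1335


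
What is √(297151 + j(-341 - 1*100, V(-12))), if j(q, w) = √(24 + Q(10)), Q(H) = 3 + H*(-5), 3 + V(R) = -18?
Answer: √(297151 + I*√23) ≈ 545.12 + 0.004*I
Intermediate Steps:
V(R) = -21 (V(R) = -3 - 18 = -21)
Q(H) = 3 - 5*H
j(q, w) = I*√23 (j(q, w) = √(24 + (3 - 5*10)) = √(24 + (3 - 50)) = √(24 - 47) = √(-23) = I*√23)
√(297151 + j(-341 - 1*100, V(-12))) = √(297151 + I*√23)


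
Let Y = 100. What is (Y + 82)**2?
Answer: 33124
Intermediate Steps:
(Y + 82)**2 = (100 + 82)**2 = 182**2 = 33124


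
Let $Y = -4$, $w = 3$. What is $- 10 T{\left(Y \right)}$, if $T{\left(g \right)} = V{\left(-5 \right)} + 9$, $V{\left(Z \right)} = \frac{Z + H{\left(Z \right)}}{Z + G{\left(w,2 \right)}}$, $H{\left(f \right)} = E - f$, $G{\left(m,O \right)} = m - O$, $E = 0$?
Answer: $-90$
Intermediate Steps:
$H{\left(f \right)} = - f$ ($H{\left(f \right)} = 0 - f = - f$)
$V{\left(Z \right)} = 0$ ($V{\left(Z \right)} = \frac{Z - Z}{Z + \left(3 - 2\right)} = \frac{0}{Z + \left(3 - 2\right)} = \frac{0}{Z + 1} = \frac{0}{1 + Z} = 0$)
$T{\left(g \right)} = 9$ ($T{\left(g \right)} = 0 + 9 = 9$)
$- 10 T{\left(Y \right)} = \left(-10\right) 9 = -90$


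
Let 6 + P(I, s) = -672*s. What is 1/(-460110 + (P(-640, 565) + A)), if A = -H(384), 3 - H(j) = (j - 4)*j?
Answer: -1/693879 ≈ -1.4412e-6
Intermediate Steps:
H(j) = 3 - j*(-4 + j) (H(j) = 3 - (j - 4)*j = 3 - (-4 + j)*j = 3 - j*(-4 + j))
P(I, s) = -6 - 672*s
A = 145917 (A = -(3 - 1*384² + 4*384) = -(3 - 1*147456 + 1536) = -(3 - 147456 + 1536) = -1*(-145917) = 145917)
1/(-460110 + (P(-640, 565) + A)) = 1/(-460110 + ((-6 - 672*565) + 145917)) = 1/(-460110 + ((-6 - 379680) + 145917)) = 1/(-460110 + (-379686 + 145917)) = 1/(-460110 - 233769) = 1/(-693879) = -1/693879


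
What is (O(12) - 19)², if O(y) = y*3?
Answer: 289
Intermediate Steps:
O(y) = 3*y
(O(12) - 19)² = (3*12 - 19)² = (36 - 19)² = 17² = 289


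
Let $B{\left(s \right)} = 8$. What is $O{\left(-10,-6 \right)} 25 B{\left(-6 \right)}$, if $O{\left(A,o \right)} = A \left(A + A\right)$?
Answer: $40000$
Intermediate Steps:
$O{\left(A,o \right)} = 2 A^{2}$ ($O{\left(A,o \right)} = A 2 A = 2 A^{2}$)
$O{\left(-10,-6 \right)} 25 B{\left(-6 \right)} = 2 \left(-10\right)^{2} \cdot 25 \cdot 8 = 2 \cdot 100 \cdot 25 \cdot 8 = 200 \cdot 25 \cdot 8 = 5000 \cdot 8 = 40000$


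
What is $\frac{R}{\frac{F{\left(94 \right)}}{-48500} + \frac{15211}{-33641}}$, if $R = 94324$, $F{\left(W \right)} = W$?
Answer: $- \frac{76948976837000}{370447877} \approx -2.0772 \cdot 10^{5}$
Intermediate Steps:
$\frac{R}{\frac{F{\left(94 \right)}}{-48500} + \frac{15211}{-33641}} = \frac{94324}{\frac{94}{-48500} + \frac{15211}{-33641}} = \frac{94324}{94 \left(- \frac{1}{48500}\right) + 15211 \left(- \frac{1}{33641}\right)} = \frac{94324}{- \frac{47}{24250} - \frac{15211}{33641}} = \frac{94324}{- \frac{370447877}{815794250}} = 94324 \left(- \frac{815794250}{370447877}\right) = - \frac{76948976837000}{370447877}$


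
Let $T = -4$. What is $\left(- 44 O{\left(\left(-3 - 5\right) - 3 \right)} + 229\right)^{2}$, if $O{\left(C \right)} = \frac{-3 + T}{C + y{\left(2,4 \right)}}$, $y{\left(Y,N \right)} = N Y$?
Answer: $\frac{143641}{9} \approx 15960.0$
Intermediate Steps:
$O{\left(C \right)} = - \frac{7}{8 + C}$ ($O{\left(C \right)} = \frac{-3 - 4}{C + 4 \cdot 2} = - \frac{7}{C + 8} = - \frac{7}{8 + C}$)
$\left(- 44 O{\left(\left(-3 - 5\right) - 3 \right)} + 229\right)^{2} = \left(- 44 \left(- \frac{7}{8 - 11}\right) + 229\right)^{2} = \left(- 44 \left(- \frac{7}{-3}\right) + 229\right)^{2} = \left(- 44 \left(\left(-7\right) \left(- \frac{1}{3}\right)\right) + 229\right)^{2} = \left(\left(-44\right) \frac{7}{3} + 229\right)^{2} = \left(- \frac{308}{3} + 229\right)^{2} = \left(\frac{379}{3}\right)^{2} = \frac{143641}{9}$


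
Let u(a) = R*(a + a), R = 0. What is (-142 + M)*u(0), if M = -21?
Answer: 0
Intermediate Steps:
u(a) = 0 (u(a) = 0*(a + a) = 0*(2*a) = 0)
(-142 + M)*u(0) = (-142 - 21)*0 = -163*0 = 0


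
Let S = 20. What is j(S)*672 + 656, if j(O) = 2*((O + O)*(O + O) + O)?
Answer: 2177936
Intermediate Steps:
j(O) = 2*O + 8*O² (j(O) = 2*((2*O)*(2*O) + O) = 2*(4*O² + O) = 2*(O + 4*O²) = 2*O + 8*O²)
j(S)*672 + 656 = (2*20*(1 + 4*20))*672 + 656 = (2*20*(1 + 80))*672 + 656 = (2*20*81)*672 + 656 = 3240*672 + 656 = 2177280 + 656 = 2177936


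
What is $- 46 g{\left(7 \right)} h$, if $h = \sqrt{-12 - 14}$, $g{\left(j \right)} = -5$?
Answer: $230 i \sqrt{26} \approx 1172.8 i$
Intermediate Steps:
$h = i \sqrt{26}$ ($h = \sqrt{-26} = i \sqrt{26} \approx 5.099 i$)
$- 46 g{\left(7 \right)} h = \left(-46\right) \left(-5\right) i \sqrt{26} = 230 i \sqrt{26}$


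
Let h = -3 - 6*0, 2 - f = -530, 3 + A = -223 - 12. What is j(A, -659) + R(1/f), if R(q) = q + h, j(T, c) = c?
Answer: -352183/532 ≈ -662.00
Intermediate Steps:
A = -238 (A = -3 + (-223 - 12) = -3 - 235 = -238)
f = 532 (f = 2 - 1*(-530) = 2 + 530 = 532)
h = -3 (h = -3 + 0 = -3)
R(q) = -3 + q (R(q) = q - 3 = -3 + q)
j(A, -659) + R(1/f) = -659 + (-3 + 1/532) = -659 - 1595/532 = -352183/532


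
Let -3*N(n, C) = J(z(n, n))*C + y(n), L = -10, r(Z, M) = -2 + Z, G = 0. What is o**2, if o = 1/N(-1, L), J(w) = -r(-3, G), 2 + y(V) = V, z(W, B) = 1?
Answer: 9/2809 ≈ 0.0032040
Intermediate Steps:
y(V) = -2 + V
J(w) = 5 (J(w) = -(-2 - 3) = -1*(-5) = 5)
N(n, C) = 2/3 - 5*C/3 - n/3 (N(n, C) = -(5*C + (-2 + n))/3 = -(-2 + n + 5*C)/3 = 2/3 - 5*C/3 - n/3)
o = 3/53 (o = 1/(2/3 - 5/3*(-10) - 1/3*(-1)) = 1/(2/3 + 50/3 + 1/3) = 1/(53/3) = 3/53 ≈ 0.056604)
o**2 = (3/53)**2 = 9/2809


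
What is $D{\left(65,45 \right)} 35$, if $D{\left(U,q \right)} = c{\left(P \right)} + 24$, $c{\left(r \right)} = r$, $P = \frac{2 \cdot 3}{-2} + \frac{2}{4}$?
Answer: $\frac{1505}{2} \approx 752.5$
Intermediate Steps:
$P = - \frac{5}{2}$ ($P = 6 \left(- \frac{1}{2}\right) + 2 \cdot \frac{1}{4} = -3 + \frac{1}{2} = - \frac{5}{2} \approx -2.5$)
$D{\left(U,q \right)} = \frac{43}{2}$ ($D{\left(U,q \right)} = - \frac{5}{2} + 24 = \frac{43}{2}$)
$D{\left(65,45 \right)} 35 = \frac{43}{2} \cdot 35 = \frac{1505}{2}$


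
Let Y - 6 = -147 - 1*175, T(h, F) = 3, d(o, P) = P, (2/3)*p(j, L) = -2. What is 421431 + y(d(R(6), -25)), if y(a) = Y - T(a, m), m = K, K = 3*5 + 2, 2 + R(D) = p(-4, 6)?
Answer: 421112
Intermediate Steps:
p(j, L) = -3 (p(j, L) = (3/2)*(-2) = -3)
R(D) = -5 (R(D) = -2 - 3 = -5)
K = 17 (K = 15 + 2 = 17)
m = 17
Y = -316 (Y = 6 + (-147 - 1*175) = 6 + (-147 - 175) = 6 - 322 = -316)
y(a) = -319 (y(a) = -316 - 1*3 = -316 - 3 = -319)
421431 + y(d(R(6), -25)) = 421431 - 319 = 421112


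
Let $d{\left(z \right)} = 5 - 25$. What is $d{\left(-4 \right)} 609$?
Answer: $-12180$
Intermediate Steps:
$d{\left(z \right)} = -20$ ($d{\left(z \right)} = 5 - 25 = -20$)
$d{\left(-4 \right)} 609 = \left(-20\right) 609 = -12180$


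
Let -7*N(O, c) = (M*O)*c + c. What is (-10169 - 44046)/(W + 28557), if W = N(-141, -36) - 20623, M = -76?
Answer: -10843/12610 ≈ -0.85987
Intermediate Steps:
N(O, c) = -c/7 + 76*O*c/7 (N(O, c) = -((-76*O)*c + c)/7 = -(-76*O*c + c)/7 = -(c - 76*O*c)/7 = -c/7 + 76*O*c/7)
W = 34493 (W = (1/7)*(-36)*(-1 + 76*(-141)) - 20623 = (1/7)*(-36)*(-1 - 10716) - 20623 = (1/7)*(-36)*(-10717) - 20623 = 55116 - 20623 = 34493)
(-10169 - 44046)/(W + 28557) = (-10169 - 44046)/(34493 + 28557) = -54215/63050 = -54215*1/63050 = -10843/12610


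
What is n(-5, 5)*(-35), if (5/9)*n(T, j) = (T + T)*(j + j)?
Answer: 6300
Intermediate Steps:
n(T, j) = 36*T*j/5 (n(T, j) = 9*((T + T)*(j + j))/5 = 9*((2*T)*(2*j))/5 = 9*(4*T*j)/5 = 36*T*j/5)
n(-5, 5)*(-35) = ((36/5)*(-5)*5)*(-35) = -180*(-35) = 6300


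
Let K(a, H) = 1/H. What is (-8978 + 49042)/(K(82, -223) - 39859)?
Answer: -4467136/4444279 ≈ -1.0051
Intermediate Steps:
(-8978 + 49042)/(K(82, -223) - 39859) = (-8978 + 49042)/(1/(-223) - 39859) = 40064/(-1/223 - 39859) = 40064/(-8888558/223) = 40064*(-223/8888558) = -4467136/4444279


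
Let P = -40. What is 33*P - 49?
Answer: -1369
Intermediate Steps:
33*P - 49 = 33*(-40) - 49 = -1320 - 49 = -1369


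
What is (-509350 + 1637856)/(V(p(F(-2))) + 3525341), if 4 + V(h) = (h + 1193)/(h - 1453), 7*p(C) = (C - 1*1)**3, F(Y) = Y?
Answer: 5754252094/17975689201 ≈ 0.32011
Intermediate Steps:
p(C) = (-1 + C)**3/7 (p(C) = (C - 1*1)**3/7 = (C - 1)**3/7 = (-1 + C)**3/7)
V(h) = -4 + (1193 + h)/(-1453 + h) (V(h) = -4 + (h + 1193)/(h - 1453) = -4 + (1193 + h)/(-1453 + h))
(-509350 + 1637856)/(V(p(F(-2))) + 3525341) = (-509350 + 1637856)/(3*(2335 - (-1 - 2)**3/7)/(-1453 + (-1 - 2)**3/7) + 3525341) = 1128506/(3*(2335 - (-3)**3/7)/(-1453 + (1/7)*(-3)**3) + 3525341) = 1128506/(3*(2335 - (-27)/7)/(-1453 + (1/7)*(-27)) + 3525341) = 1128506/(3*(2335 - 1*(-27/7))/(-1453 - 27/7) + 3525341) = 1128506/(3*(2335 + 27/7)/(-10198/7) + 3525341) = 1128506/(3*(-7/10198)*(16372/7) + 3525341) = 1128506/(-24558/5099 + 3525341) = 1128506/(17975689201/5099) = 1128506*(5099/17975689201) = 5754252094/17975689201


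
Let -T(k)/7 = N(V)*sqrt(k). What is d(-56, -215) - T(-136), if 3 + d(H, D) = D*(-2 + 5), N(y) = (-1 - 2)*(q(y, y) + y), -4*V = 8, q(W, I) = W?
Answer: -648 + 168*I*sqrt(34) ≈ -648.0 + 979.6*I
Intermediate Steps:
V = -2 (V = -1/4*8 = -2)
N(y) = -6*y (N(y) = (-1 - 2)*(y + y) = -6*y)
d(H, D) = -3 + 3*D (d(H, D) = -3 + D*(-2 + 5) = -3 + D*3 = -3 + 3*D)
T(k) = -84*sqrt(k) (T(k) = -7*(-6*(-2))*sqrt(k) = -84*sqrt(k))
d(-56, -215) - T(-136) = (-3 + 3*(-215)) - (-84)*sqrt(-136) = (-3 - 645) - (-84)*2*I*sqrt(34) = -648 - (-168)*I*sqrt(34) = -648 + 168*I*sqrt(34)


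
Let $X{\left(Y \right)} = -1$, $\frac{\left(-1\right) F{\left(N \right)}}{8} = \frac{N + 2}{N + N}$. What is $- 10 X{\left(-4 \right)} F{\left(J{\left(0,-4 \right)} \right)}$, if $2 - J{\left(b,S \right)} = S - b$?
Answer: $- \frac{160}{3} \approx -53.333$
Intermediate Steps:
$J{\left(b,S \right)} = 2 + b - S$ ($J{\left(b,S \right)} = 2 - \left(S - b\right) = 2 + b - S$)
$F{\left(N \right)} = - \frac{4 \left(2 + N\right)}{N}$ ($F{\left(N \right)} = - 8 \frac{N + 2}{N + N} = - 8 \frac{2 + N}{2 N} = - \frac{4 \left(2 + N\right)}{N}$)
$- 10 X{\left(-4 \right)} F{\left(J{\left(0,-4 \right)} \right)} = \left(-10\right) \left(-1\right) \left(-4 - \frac{8}{2 + 0 - -4}\right) = 10 \left(-4 - \frac{8}{2 + 0 + 4}\right) = 10 \left(-4 - \frac{8}{6}\right) = 10 \left(-4 - \frac{4}{3}\right) = 10 \left(- \frac{16}{3}\right) = - \frac{160}{3}$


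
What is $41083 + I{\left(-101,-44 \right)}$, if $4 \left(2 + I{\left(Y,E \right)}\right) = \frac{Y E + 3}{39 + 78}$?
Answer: $\frac{19230355}{468} \approx 41091.0$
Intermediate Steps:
$I{\left(Y,E \right)} = - \frac{311}{156} + \frac{E Y}{468}$ ($I{\left(Y,E \right)} = -2 + \frac{\left(Y E + 3\right) \frac{1}{39 + 78}}{4} = -2 + \frac{\left(E Y + 3\right) \frac{1}{117}}{4} = -2 + \frac{\left(3 + E Y\right) \frac{1}{117}}{4} = -2 + \frac{\frac{1}{39} + \frac{E Y}{117}}{4} = -2 + \left(\frac{1}{156} + \frac{E Y}{468}\right) = - \frac{311}{156} + \frac{E Y}{468}$)
$41083 + I{\left(-101,-44 \right)} = 41083 - \left(\frac{311}{156} + \frac{11}{117} \left(-101\right)\right) = 41083 + \left(- \frac{311}{156} + \frac{1111}{117}\right) = 41083 + \frac{3511}{468} = \frac{19230355}{468}$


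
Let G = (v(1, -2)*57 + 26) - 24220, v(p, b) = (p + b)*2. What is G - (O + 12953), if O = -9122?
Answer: -28139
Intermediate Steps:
v(p, b) = 2*b + 2*p (v(p, b) = (b + p)*2 = 2*b + 2*p)
G = -24308 (G = ((2*(-2) + 2*1)*57 + 26) - 24220 = ((-4 + 2)*57 + 26) - 24220 = (-2*57 + 26) - 24220 = (-114 + 26) - 24220 = -88 - 24220 = -24308)
G - (O + 12953) = -24308 - (-9122 + 12953) = -24308 - 1*3831 = -24308 - 3831 = -28139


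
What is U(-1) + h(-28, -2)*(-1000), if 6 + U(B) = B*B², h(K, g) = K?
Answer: 27993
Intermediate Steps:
U(B) = -6 + B³ (U(B) = -6 + B*B² = -6 + B³)
U(-1) + h(-28, -2)*(-1000) = (-6 + (-1)³) - 28*(-1000) = (-6 - 1) + 28000 = -7 + 28000 = 27993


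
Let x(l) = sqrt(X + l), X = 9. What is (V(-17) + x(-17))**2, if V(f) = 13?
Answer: 161 + 52*I*sqrt(2) ≈ 161.0 + 73.539*I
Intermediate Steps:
x(l) = sqrt(9 + l)
(V(-17) + x(-17))**2 = (13 + sqrt(9 - 17))**2 = (13 + sqrt(-8))**2 = (13 + 2*I*sqrt(2))**2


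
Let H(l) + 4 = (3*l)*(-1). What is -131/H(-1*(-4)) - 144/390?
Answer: 8131/1040 ≈ 7.8183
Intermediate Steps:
H(l) = -4 - 3*l (H(l) = -4 + (3*l)*(-1) = -4 - 3*l)
-131/H(-1*(-4)) - 144/390 = -131/(-4 - (-3)*(-4)) - 144/390 = -131/(-4 - 3*4) - 144*1/390 = -131/(-4 - 12) - 24/65 = -131/(-16) - 24/65 = -131*(-1/16) - 24/65 = 131/16 - 24/65 = 8131/1040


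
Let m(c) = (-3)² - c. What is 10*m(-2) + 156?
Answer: 266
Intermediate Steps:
m(c) = 9 - c
10*m(-2) + 156 = 10*(9 - 1*(-2)) + 156 = 10*(9 + 2) + 156 = 10*11 + 156 = 110 + 156 = 266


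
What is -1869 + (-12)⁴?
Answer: 18867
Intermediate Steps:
-1869 + (-12)⁴ = -1869 + 20736 = 18867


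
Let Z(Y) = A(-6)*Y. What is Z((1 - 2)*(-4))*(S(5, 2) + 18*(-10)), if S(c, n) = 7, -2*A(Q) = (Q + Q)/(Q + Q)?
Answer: 346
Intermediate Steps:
A(Q) = -1/2 (A(Q) = -(Q + Q)/(2*(Q + Q)) = -2*Q/(2*(2*Q)) = -2*Q*1/(2*Q)/2 = -1/2*1 = -1/2)
Z(Y) = -Y/2
Z((1 - 2)*(-4))*(S(5, 2) + 18*(-10)) = (-(1 - 2)*(-4)/2)*(7 + 18*(-10)) = (-(-1)*(-4)/2)*(7 - 180) = -1/2*4*(-173) = -2*(-173) = 346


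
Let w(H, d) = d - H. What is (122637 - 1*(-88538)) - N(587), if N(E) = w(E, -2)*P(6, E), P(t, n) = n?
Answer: 556918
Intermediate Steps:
N(E) = E*(-2 - E) (N(E) = (-2 - E)*E = E*(-2 - E))
(122637 - 1*(-88538)) - N(587) = (122637 - 1*(-88538)) - (-1)*587*(2 + 587) = (122637 + 88538) - (-1)*587*589 = 211175 - 1*(-345743) = 211175 + 345743 = 556918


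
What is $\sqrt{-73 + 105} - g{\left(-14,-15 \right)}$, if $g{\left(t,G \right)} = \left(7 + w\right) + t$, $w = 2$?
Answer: $5 + 4 \sqrt{2} \approx 10.657$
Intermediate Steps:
$g{\left(t,G \right)} = 9 + t$ ($g{\left(t,G \right)} = \left(7 + 2\right) + t = 9 + t$)
$\sqrt{-73 + 105} - g{\left(-14,-15 \right)} = \sqrt{-73 + 105} - \left(9 - 14\right) = \sqrt{32} - -5 = 4 \sqrt{2} + 5 = 5 + 4 \sqrt{2}$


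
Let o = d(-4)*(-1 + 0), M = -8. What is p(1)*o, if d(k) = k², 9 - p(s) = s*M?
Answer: -272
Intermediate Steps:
p(s) = 9 + 8*s (p(s) = 9 - s*(-8) = 9 - (-8)*s = 9 + 8*s)
o = -16 (o = (-4)²*(-1 + 0) = 16*(-1) = -16)
p(1)*o = (9 + 8*1)*(-16) = (9 + 8)*(-16) = 17*(-16) = -272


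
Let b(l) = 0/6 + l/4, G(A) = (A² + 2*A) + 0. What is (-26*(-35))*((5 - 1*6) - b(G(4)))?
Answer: -6370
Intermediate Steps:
G(A) = A² + 2*A
b(l) = l/4 (b(l) = 0*(⅙) + l*(¼) = 0 + l/4 = l/4)
(-26*(-35))*((5 - 1*6) - b(G(4))) = (-26*(-35))*((5 - 1*6) - 4*(2 + 4)/4) = 910*((5 - 6) - 4*6/4) = 910*(-1 - 24/4) = 910*(-1 - 1*6) = 910*(-1 - 6) = 910*(-7) = -6370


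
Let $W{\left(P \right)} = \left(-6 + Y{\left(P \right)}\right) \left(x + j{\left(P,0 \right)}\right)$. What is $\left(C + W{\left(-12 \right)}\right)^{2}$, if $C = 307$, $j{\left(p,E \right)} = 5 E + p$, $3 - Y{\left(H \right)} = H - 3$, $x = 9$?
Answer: $73441$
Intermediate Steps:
$Y{\left(H \right)} = 6 - H$ ($Y{\left(H \right)} = 3 - \left(H - 3\right) = 3 - \left(-3 + H\right) = 6 - H$)
$j{\left(p,E \right)} = p + 5 E$
$W{\left(P \right)} = - P \left(9 + P\right)$ ($W{\left(P \right)} = \left(-6 - \left(-6 + P\right)\right) \left(9 + \left(P + 5 \cdot 0\right)\right) = - P \left(9 + \left(P + 0\right)\right) = - P \left(9 + P\right)$)
$\left(C + W{\left(-12 \right)}\right)^{2} = \left(307 - 12 \left(-9 - -12\right)\right)^{2} = \left(307 - 12 \left(-9 + 12\right)\right)^{2} = \left(307 - 36\right)^{2} = 271^{2} = 73441$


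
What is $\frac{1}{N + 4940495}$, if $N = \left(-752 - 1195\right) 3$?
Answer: $\frac{1}{4934654} \approx 2.0265 \cdot 10^{-7}$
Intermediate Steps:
$N = -5841$ ($N = \left(-1947\right) 3 = -5841$)
$\frac{1}{N + 4940495} = \frac{1}{-5841 + 4940495} = \frac{1}{4934654}$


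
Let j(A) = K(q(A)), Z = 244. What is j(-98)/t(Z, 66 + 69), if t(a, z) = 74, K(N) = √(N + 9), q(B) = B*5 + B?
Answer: I*√579/74 ≈ 0.32517*I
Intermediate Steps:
q(B) = 6*B (q(B) = 5*B + B = 6*B)
K(N) = √(9 + N)
j(A) = √(9 + 6*A)
j(-98)/t(Z, 66 + 69) = √(9 + 6*(-98))/74 = √(9 - 588)*(1/74) = √(-579)*(1/74) = (I*√579)*(1/74) = I*√579/74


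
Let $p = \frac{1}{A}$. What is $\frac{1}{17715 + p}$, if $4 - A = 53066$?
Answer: $\frac{53062}{939993329} \approx 5.6449 \cdot 10^{-5}$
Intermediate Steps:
$A = -53062$ ($A = 4 - 53066 = -53062$)
$p = - \frac{1}{53062}$ ($p = \frac{1}{-53062} = - \frac{1}{53062} \approx -1.8846 \cdot 10^{-5}$)
$\frac{1}{17715 + p} = \frac{1}{17715 - \frac{1}{53062}} = \frac{1}{\frac{939993329}{53062}} = \frac{53062}{939993329}$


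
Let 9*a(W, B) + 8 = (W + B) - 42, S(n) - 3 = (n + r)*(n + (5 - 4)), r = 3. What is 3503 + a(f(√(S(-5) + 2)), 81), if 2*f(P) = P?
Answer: 31558/9 + √13/18 ≈ 3506.6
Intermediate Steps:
S(n) = 3 + (1 + n)*(3 + n) (S(n) = 3 + (n + 3)*(n + (5 - 4)) = 3 + (3 + n)*(n + 1) = 3 + (3 + n)*(1 + n) = 3 + (1 + n)*(3 + n))
f(P) = P/2
a(W, B) = -50/9 + B/9 + W/9 (a(W, B) = -8/9 + ((W + B) - 42)/9 = -8/9 + ((B + W) - 42)/9 = -8/9 + (-42 + B + W)/9 = -8/9 + (-14/3 + B/9 + W/9) = -50/9 + B/9 + W/9)
3503 + a(f(√(S(-5) + 2)), 81) = 3503 + (-50/9 + (⅑)*81 + (√((6 + (-5)² + 4*(-5)) + 2)/2)/9) = 3503 + (-50/9 + 9 + (√((6 + 25 - 20) + 2)/2)/9) = 3503 + (-50/9 + 9 + (√(11 + 2)/2)/9) = 3503 + (-50/9 + 9 + (√13/2)/9) = 3503 + (-50/9 + 9 + √13/18) = 3503 + (31/9 + √13/18) = 31558/9 + √13/18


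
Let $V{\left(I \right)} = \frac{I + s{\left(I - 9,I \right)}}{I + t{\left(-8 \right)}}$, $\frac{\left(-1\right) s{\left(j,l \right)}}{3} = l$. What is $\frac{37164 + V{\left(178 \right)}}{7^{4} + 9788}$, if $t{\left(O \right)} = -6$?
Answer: $\frac{1597963}{524127} \approx 3.0488$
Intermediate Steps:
$s{\left(j,l \right)} = - 3 l$
$V{\left(I \right)} = - \frac{2 I}{-6 + I}$ ($V{\left(I \right)} = \frac{I - 3 I}{I - 6} = \frac{\left(-2\right) I}{-6 + I} = - \frac{2 I}{-6 + I}$)
$\frac{37164 + V{\left(178 \right)}}{7^{4} + 9788} = \frac{37164 - \frac{356}{-6 + 178}}{7^{4} + 9788} = \frac{37164 - \frac{356}{172}}{2401 + 9788} = \frac{37164 - 356 \cdot \frac{1}{172}}{12189} = \left(37164 - \frac{89}{43}\right) \frac{1}{12189} = \frac{1597963}{43} \cdot \frac{1}{12189} = \frac{1597963}{524127}$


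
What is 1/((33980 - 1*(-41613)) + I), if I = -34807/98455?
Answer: 98455/7442474008 ≈ 1.3229e-5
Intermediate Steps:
I = -34807/98455 (I = -34807*1/98455 = -34807/98455 ≈ -0.35353)
1/((33980 - 1*(-41613)) + I) = 1/((33980 - 1*(-41613)) - 34807/98455) = 1/((33980 + 41613) - 34807/98455) = 1/(75593 - 34807/98455) = 1/(7442474008/98455) = 98455/7442474008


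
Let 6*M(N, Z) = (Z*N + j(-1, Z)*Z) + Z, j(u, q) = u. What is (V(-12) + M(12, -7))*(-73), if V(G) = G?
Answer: 1898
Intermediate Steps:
M(N, Z) = N*Z/6 (M(N, Z) = ((Z*N - Z) + Z)/6 = ((N*Z - Z) + Z)/6 = ((-Z + N*Z) + Z)/6 = (N*Z)/6 = N*Z/6)
(V(-12) + M(12, -7))*(-73) = (-12 + (⅙)*12*(-7))*(-73) = (-12 - 14)*(-73) = -26*(-73) = 1898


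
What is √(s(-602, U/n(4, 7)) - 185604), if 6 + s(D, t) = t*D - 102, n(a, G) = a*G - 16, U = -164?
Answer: I*√1597362/3 ≈ 421.29*I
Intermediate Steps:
n(a, G) = -16 + G*a (n(a, G) = G*a - 16 = -16 + G*a)
s(D, t) = -108 + D*t (s(D, t) = -6 + (t*D - 102) = -6 + (D*t - 102) = -6 + (-102 + D*t) = -108 + D*t)
√(s(-602, U/n(4, 7)) - 185604) = √((-108 - (-98728)/(-16 + 7*4)) - 185604) = √((-108 - (-98728)/(-16 + 28)) - 185604) = √((-108 - (-98728)/12) - 185604) = √((-108 - 602*(-41/3)) - 185604) = √((-108 + 24682/3) - 185604) = √(24358/3 - 185604) = √(-532454/3) = I*√1597362/3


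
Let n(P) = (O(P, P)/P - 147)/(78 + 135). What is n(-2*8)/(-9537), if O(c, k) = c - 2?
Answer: 389/5417016 ≈ 7.1811e-5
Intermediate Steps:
O(c, k) = -2 + c
n(P) = -49/71 + (-2 + P)/(213*P) (n(P) = ((-2 + P)/P - 147)/(78 + 135) = ((-2 + P)/P - 147)/213 = (-147 + (-2 + P)/P)*(1/213) = -49/71 + (-2 + P)/(213*P))
n(-2*8)/(-9537) = (2*(-1 - (-146)*8)/(213*((-2*8))))/(-9537) = ((2/213)*(-1 - 73*(-16))/(-16))*(-1/9537) = ((2/213)*(-1/16)*(-1 + 1168))*(-1/9537) = ((2/213)*(-1/16)*1167)*(-1/9537) = -389/568*(-1/9537) = 389/5417016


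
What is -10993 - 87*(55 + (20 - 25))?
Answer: -15343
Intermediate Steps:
-10993 - 87*(55 + (20 - 25)) = -10993 - 87*(55 - 5) = -10993 - 87*50 = -10993 - 1*4350 = -10993 - 4350 = -15343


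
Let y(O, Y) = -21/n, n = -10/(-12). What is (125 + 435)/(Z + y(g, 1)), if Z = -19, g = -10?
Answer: -2800/221 ≈ -12.670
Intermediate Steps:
n = 5/6 (n = -10*(-1/12) = 5/6 ≈ 0.83333)
y(O, Y) = -126/5 (y(O, Y) = -21/5/6 = -21*6/5 = -126/5)
(125 + 435)/(Z + y(g, 1)) = (125 + 435)/(-19 - 126/5) = 560/(-221/5) = -5/221*560 = -2800/221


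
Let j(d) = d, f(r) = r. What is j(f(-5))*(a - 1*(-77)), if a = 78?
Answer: -775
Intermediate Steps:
j(f(-5))*(a - 1*(-77)) = -5*(78 - 1*(-77)) = -5*(78 + 77) = -5*155 = -775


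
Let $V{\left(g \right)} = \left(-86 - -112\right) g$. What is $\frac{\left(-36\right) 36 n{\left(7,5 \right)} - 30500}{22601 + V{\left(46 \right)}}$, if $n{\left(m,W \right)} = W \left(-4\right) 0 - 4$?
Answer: $- \frac{25316}{23797} \approx -1.0638$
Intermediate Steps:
$V{\left(g \right)} = 26 g$ ($V{\left(g \right)} = \left(-86 + 112\right) g = 26 g$)
$n{\left(m,W \right)} = -4$ ($n{\left(m,W \right)} = - 4 W 0 - 4 = 0 - 4 = -4$)
$\frac{\left(-36\right) 36 n{\left(7,5 \right)} - 30500}{22601 + V{\left(46 \right)}} = \frac{\left(-36\right) 36 \left(-4\right) - 30500}{22601 + 26 \cdot 46} = \frac{\left(-1296\right) \left(-4\right) - 30500}{22601 + 1196} = \frac{5184 - 30500}{23797} = \left(-25316\right) \frac{1}{23797} = - \frac{25316}{23797}$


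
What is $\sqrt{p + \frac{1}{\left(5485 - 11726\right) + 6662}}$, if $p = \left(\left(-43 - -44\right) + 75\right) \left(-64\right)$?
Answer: $\frac{141 i \sqrt{43363}}{421} \approx 69.742 i$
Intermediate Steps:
$p = -4864$ ($p = \left(\left(-43 + 44\right) + 75\right) \left(-64\right) = \left(1 + 75\right) \left(-64\right) = 76 \left(-64\right) = -4864$)
$\sqrt{p + \frac{1}{\left(5485 - 11726\right) + 6662}} = \sqrt{-4864 + \frac{1}{\left(5485 - 11726\right) + 6662}} = \sqrt{-4864 + \frac{1}{-6241 + 6662}} = \sqrt{-4864 + \frac{1}{421}} = \sqrt{- \frac{2047743}{421}} = \frac{141 i \sqrt{43363}}{421}$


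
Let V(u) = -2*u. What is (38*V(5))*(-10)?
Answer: 3800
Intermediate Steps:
(38*V(5))*(-10) = (38*(-2*5))*(-10) = (38*(-10))*(-10) = -380*(-10) = 3800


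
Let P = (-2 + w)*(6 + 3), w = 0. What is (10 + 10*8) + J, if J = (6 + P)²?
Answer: 234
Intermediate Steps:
P = -18 (P = (-2 + 0)*(6 + 3) = -2*9 = -18)
J = 144 (J = (6 - 18)² = (-12)² = 144)
(10 + 10*8) + J = (10 + 10*8) + 144 = (10 + 80) + 144 = 90 + 144 = 234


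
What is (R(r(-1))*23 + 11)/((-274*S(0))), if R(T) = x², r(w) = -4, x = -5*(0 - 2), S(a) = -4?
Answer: 2311/1096 ≈ 2.1086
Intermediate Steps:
x = 10 (x = -5*(-2) = 10)
R(T) = 100 (R(T) = 10² = 100)
(R(r(-1))*23 + 11)/((-274*S(0))) = (100*23 + 11)/((-274*(-4))) = (2300 + 11)/1096 = 2311*(1/1096) = 2311/1096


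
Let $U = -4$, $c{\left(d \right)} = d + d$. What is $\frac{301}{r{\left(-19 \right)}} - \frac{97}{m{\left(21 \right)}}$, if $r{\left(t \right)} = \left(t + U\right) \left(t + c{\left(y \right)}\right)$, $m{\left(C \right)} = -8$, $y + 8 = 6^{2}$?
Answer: $\frac{80139}{6808} \approx 11.771$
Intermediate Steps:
$y = 28$ ($y = -8 + 6^{2} = -8 + 36 = 28$)
$c{\left(d \right)} = 2 d$
$r{\left(t \right)} = \left(-4 + t\right) \left(56 + t\right)$ ($r{\left(t \right)} = \left(t - 4\right) \left(t + 2 \cdot 28\right) = \left(-4 + t\right) \left(t + 56\right) = \left(-4 + t\right) \left(56 + t\right)$)
$\frac{301}{r{\left(-19 \right)}} - \frac{97}{m{\left(21 \right)}} = \frac{301}{-224 + \left(-19\right)^{2} + 52 \left(-19\right)} - \frac{97}{-8} = \frac{301}{-224 + 361 - 988} - - \frac{97}{8} = \frac{301}{-851} + \frac{97}{8} = 301 \left(- \frac{1}{851}\right) + \frac{97}{8} = - \frac{301}{851} + \frac{97}{8} = \frac{80139}{6808}$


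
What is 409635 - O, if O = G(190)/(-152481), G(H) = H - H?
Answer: 409635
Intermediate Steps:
G(H) = 0
O = 0 (O = 0/(-152481) = 0*(-1/152481) = 0)
409635 - O = 409635 - 1*0 = 409635 + 0 = 409635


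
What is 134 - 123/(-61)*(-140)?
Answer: -9046/61 ≈ -148.30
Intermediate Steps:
134 - 123/(-61)*(-140) = 134 - 123*(-1/61)*(-140) = 134 + (123/61)*(-140) = 134 - 17220/61 = -9046/61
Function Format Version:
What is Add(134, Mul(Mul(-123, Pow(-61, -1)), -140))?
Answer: Rational(-9046, 61) ≈ -148.30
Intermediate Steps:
Add(134, Mul(Mul(-123, Pow(-61, -1)), -140)) = Add(134, Mul(Mul(-123, Rational(-1, 61)), -140)) = Add(134, Mul(Rational(123, 61), -140)) = Add(134, Rational(-17220, 61)) = Rational(-9046, 61)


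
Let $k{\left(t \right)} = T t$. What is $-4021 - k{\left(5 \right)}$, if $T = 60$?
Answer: $-4321$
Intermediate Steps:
$k{\left(t \right)} = 60 t$
$-4021 - k{\left(5 \right)} = -4021 - 60 \cdot 5 = -4021 - 300 = -4321$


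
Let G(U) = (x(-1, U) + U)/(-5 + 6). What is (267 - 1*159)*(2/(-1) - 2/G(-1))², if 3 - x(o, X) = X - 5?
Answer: 2187/4 ≈ 546.75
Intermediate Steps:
x(o, X) = 8 - X (x(o, X) = 3 - (X - 5) = 3 - (-5 + X) = 3 + (5 - X) = 8 - X)
G(U) = 8 (G(U) = ((8 - U) + U)/(-5 + 6) = 8/1 = 8*1 = 8)
(267 - 1*159)*(2/(-1) - 2/G(-1))² = (267 - 1*159)*(2/(-1) - 2/8)² = (267 - 159)*(2*(-1) - 2*⅛)² = 108*(-2 - ¼)² = 108*(-9/4)² = 108*(81/16) = 2187/4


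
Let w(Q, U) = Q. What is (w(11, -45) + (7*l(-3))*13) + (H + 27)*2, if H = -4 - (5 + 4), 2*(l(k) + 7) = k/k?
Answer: -1105/2 ≈ -552.50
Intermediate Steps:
l(k) = -13/2 (l(k) = -7 + (k/k)/2 = -7 + (1/2)*1 = -7 + 1/2 = -13/2)
H = -13 (H = -4 - 1*9 = -4 - 9 = -13)
(w(11, -45) + (7*l(-3))*13) + (H + 27)*2 = (11 + (7*(-13/2))*13) + (-13 + 27)*2 = (11 - 91/2*13) + 14*2 = (11 - 1183/2) + 28 = -1161/2 + 28 = -1105/2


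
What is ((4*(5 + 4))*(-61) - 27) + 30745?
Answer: 28522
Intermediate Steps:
((4*(5 + 4))*(-61) - 27) + 30745 = ((4*9)*(-61) - 27) + 30745 = (36*(-61) - 27) + 30745 = (-2196 - 27) + 30745 = -2223 + 30745 = 28522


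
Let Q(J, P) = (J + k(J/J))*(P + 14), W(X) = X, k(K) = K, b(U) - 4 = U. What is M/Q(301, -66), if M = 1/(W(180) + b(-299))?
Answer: 1/1805960 ≈ 5.5372e-7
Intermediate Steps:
b(U) = 4 + U
Q(J, P) = (1 + J)*(14 + P) (Q(J, P) = (J + J/J)*(P + 14) = (J + 1)*(14 + P) = (1 + J)*(14 + P))
M = -1/115 (M = 1/(180 + (4 - 299)) = 1/(180 - 295) = 1/(-115) = -1/115 ≈ -0.0086956)
M/Q(301, -66) = -1/(115*(14 - 66 + 14*301 + 301*(-66))) = -1/(115*(14 - 66 + 4214 - 19866)) = -1/115/(-15704) = -1/115*(-1/15704) = 1/1805960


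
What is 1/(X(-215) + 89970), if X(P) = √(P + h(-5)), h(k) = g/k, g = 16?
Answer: 449850/40473005591 - I*√5455/40473005591 ≈ 1.1115e-5 - 1.8249e-9*I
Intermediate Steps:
h(k) = 16/k
X(P) = √(-16/5 + P) (X(P) = √(P + 16/(-5)) = √(P + 16*(-⅕)) = √(P - 16/5) = √(-16/5 + P))
1/(X(-215) + 89970) = 1/(√(-80 + 25*(-215))/5 + 89970) = 1/(√(-80 - 5375)/5 + 89970) = 1/(√(-5455)/5 + 89970) = 1/((I*√5455)/5 + 89970) = 1/(I*√5455/5 + 89970) = 1/(89970 + I*√5455/5)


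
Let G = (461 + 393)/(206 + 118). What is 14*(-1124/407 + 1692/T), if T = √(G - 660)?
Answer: -15736/407 - 213192*I*√212986/106493 ≈ -38.663 - 923.9*I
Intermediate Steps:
G = 427/162 (G = 854/324 = 854*(1/324) = 427/162 ≈ 2.6358)
T = I*√212986/18 (T = √(427/162 - 660) = √(-106493/162) = I*√212986/18 ≈ 25.639*I)
14*(-1124/407 + 1692/T) = 14*(-1124/407 + 1692/((I*√212986/18))) = 14*(-1124*1/407 + 1692*(-9*I*√212986/106493)) = 14*(-1124/407 - 15228*I*√212986/106493) = -15736/407 - 213192*I*√212986/106493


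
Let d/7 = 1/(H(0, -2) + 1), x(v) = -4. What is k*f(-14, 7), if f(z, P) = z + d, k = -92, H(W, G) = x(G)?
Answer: 4508/3 ≈ 1502.7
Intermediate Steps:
H(W, G) = -4
d = -7/3 (d = 7/(-4 + 1) = 7/(-3) = 7*(-⅓) = -7/3 ≈ -2.3333)
f(z, P) = -7/3 + z (f(z, P) = z - 7/3 = -7/3 + z)
k*f(-14, 7) = -92*(-7/3 - 14) = -92*(-49/3) = 4508/3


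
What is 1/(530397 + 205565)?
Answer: 1/735962 ≈ 1.3588e-6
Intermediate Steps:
1/(530397 + 205565) = 1/735962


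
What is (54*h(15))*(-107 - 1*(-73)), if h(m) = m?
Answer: -27540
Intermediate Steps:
(54*h(15))*(-107 - 1*(-73)) = (54*15)*(-107 - 1*(-73)) = 810*(-107 + 73) = 810*(-34) = -27540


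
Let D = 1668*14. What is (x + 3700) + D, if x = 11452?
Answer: 38504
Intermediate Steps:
D = 23352
(x + 3700) + D = (11452 + 3700) + 23352 = 15152 + 23352 = 38504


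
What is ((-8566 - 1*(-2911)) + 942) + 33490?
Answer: 28777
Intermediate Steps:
((-8566 - 1*(-2911)) + 942) + 33490 = ((-8566 + 2911) + 942) + 33490 = (-5655 + 942) + 33490 = -4713 + 33490 = 28777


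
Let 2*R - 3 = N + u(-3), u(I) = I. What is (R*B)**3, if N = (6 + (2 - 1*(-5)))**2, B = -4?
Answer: -38614472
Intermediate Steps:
N = 169 (N = (6 + (2 + 5))**2 = (6 + 7)**2 = 13**2 = 169)
R = 169/2 (R = 3/2 + (169 - 3)/2 = 3/2 + (1/2)*166 = 3/2 + 83 = 169/2 ≈ 84.500)
(R*B)**3 = ((169/2)*(-4))**3 = (-338)**3 = -38614472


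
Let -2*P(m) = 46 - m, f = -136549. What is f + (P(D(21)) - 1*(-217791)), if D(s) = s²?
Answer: 162879/2 ≈ 81440.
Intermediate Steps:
P(m) = -23 + m/2 (P(m) = -(46 - m)/2 = -23 + m/2)
f + (P(D(21)) - 1*(-217791)) = -136549 + ((-23 + (½)*21²) - 1*(-217791)) = -136549 + ((-23 + (½)*441) + 217791) = -136549 + ((-23 + 441/2) + 217791) = -136549 + (395/2 + 217791) = -136549 + 435977/2 = 162879/2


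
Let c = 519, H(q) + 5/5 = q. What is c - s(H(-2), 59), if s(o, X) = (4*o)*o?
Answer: 483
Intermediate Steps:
H(q) = -1 + q
s(o, X) = 4*o²
c - s(H(-2), 59) = 519 - 4*(-1 - 2)² = 519 - 4*(-3)² = 519 - 4*9 = 519 - 1*36 = 519 - 36 = 483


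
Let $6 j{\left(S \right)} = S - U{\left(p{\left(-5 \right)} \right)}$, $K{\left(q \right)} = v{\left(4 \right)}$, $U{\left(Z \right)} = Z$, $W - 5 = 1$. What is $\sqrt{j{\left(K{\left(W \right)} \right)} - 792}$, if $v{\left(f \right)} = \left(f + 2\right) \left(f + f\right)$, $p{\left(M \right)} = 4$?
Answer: $\frac{i \sqrt{7062}}{3} \approx 28.012 i$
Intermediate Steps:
$W = 6$ ($W = 5 + 1 = 6$)
$v{\left(f \right)} = 2 f \left(2 + f\right)$ ($v{\left(f \right)} = \left(2 + f\right) 2 f = 2 f \left(2 + f\right)$)
$K{\left(q \right)} = 48$ ($K{\left(q \right)} = 2 \cdot 4 \left(2 + 4\right) = 2 \cdot 4 \cdot 6 = 48$)
$j{\left(S \right)} = - \frac{2}{3} + \frac{S}{6}$ ($j{\left(S \right)} = \frac{S - 4}{6} = \frac{-4 + S}{6} = - \frac{2}{3} + \frac{S}{6}$)
$\sqrt{j{\left(K{\left(W \right)} \right)} - 792} = \sqrt{\left(- \frac{2}{3} + \frac{1}{6} \cdot 48\right) - 792} = \sqrt{\left(- \frac{2}{3} + 8\right) - 792} = \sqrt{\frac{22}{3} - 792} = \sqrt{- \frac{2354}{3}} = \frac{i \sqrt{7062}}{3}$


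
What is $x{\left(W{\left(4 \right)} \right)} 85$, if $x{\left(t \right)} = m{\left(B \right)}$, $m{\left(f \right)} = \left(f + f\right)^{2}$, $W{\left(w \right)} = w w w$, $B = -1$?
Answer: $340$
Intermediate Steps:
$W{\left(w \right)} = w^{3}$ ($W{\left(w \right)} = w^{2} w = w^{3}$)
$m{\left(f \right)} = 4 f^{2}$ ($m{\left(f \right)} = \left(2 f\right)^{2} = 4 f^{2}$)
$x{\left(t \right)} = 4$ ($x{\left(t \right)} = 4 \left(-1\right)^{2} = 4 \cdot 1 = 4$)
$x{\left(W{\left(4 \right)} \right)} 85 = 4 \cdot 85 = 340$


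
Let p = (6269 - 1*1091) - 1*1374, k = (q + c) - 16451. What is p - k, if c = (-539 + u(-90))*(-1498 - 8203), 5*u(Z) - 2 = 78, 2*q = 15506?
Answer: -5061121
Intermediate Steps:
q = 7753 (q = (½)*15506 = 7753)
u(Z) = 16 (u(Z) = ⅖ + (⅕)*78 = ⅖ + 78/5 = 16)
c = 5073623 (c = (-539 + 16)*(-1498 - 8203) = -523*(-9701) = 5073623)
k = 5064925 (k = (7753 + 5073623) - 16451 = 5081376 - 16451 = 5064925)
p = 3804 (p = (6269 - 1091) - 1374 = 5178 - 1374 = 3804)
p - k = 3804 - 1*5064925 = 3804 - 5064925 = -5061121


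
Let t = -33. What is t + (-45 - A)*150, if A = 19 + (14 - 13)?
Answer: -9783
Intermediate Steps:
A = 20 (A = 19 + 1 = 20)
t + (-45 - A)*150 = -33 + (-45 - 1*20)*150 = -33 + (-45 - 20)*150 = -33 - 65*150 = -33 - 9750 = -9783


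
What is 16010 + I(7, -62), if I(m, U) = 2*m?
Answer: 16024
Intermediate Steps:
16010 + I(7, -62) = 16010 + 2*7 = 16010 + 14 = 16024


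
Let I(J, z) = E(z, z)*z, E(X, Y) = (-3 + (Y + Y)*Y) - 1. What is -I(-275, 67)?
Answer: -601258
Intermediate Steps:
E(X, Y) = -4 + 2*Y² (E(X, Y) = (-3 + (2*Y)*Y) - 1 = (-3 + 2*Y²) - 1 = -4 + 2*Y²)
I(J, z) = z*(-4 + 2*z²) (I(J, z) = (-4 + 2*z²)*z = z*(-4 + 2*z²))
-I(-275, 67) = -2*67*(-2 + 67²) = -2*67*(-2 + 4489) = -2*67*4487 = -1*601258 = -601258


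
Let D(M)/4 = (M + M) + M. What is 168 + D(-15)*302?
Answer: -54192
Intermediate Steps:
D(M) = 12*M (D(M) = 4*((M + M) + M) = 4*(2*M + M) = 4*(3*M) = 12*M)
168 + D(-15)*302 = 168 + (12*(-15))*302 = 168 - 180*302 = 168 - 54360 = -54192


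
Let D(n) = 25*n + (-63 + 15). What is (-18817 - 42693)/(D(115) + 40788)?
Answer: -12302/8723 ≈ -1.4103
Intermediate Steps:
D(n) = -48 + 25*n (D(n) = 25*n - 48 = -48 + 25*n)
(-18817 - 42693)/(D(115) + 40788) = (-18817 - 42693)/((-48 + 25*115) + 40788) = -61510/((-48 + 2875) + 40788) = -61510/(2827 + 40788) = -61510/43615 = -61510*1/43615 = -12302/8723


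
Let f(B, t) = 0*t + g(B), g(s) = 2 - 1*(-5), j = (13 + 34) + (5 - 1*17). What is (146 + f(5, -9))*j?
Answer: 5355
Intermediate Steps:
j = 35 (j = 47 + (5 - 17) = 47 - 12 = 35)
g(s) = 7 (g(s) = 2 + 5 = 7)
f(B, t) = 7 (f(B, t) = 0*t + 7 = 0 + 7 = 7)
(146 + f(5, -9))*j = (146 + 7)*35 = 153*35 = 5355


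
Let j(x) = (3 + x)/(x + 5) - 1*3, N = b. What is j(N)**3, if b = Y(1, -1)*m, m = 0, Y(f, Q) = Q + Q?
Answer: -1728/125 ≈ -13.824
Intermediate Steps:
Y(f, Q) = 2*Q
b = 0 (b = (2*(-1))*0 = -2*0 = 0)
N = 0
j(x) = -3 + (3 + x)/(5 + x) (j(x) = (3 + x)/(5 + x) - 3 = -3 + (3 + x)/(5 + x))
j(N)**3 = (2*(-6 - 1*0)/(5 + 0))**3 = (2*(-6 + 0)/5)**3 = (2*(1/5)*(-6))**3 = (-12/5)**3 = -1728/125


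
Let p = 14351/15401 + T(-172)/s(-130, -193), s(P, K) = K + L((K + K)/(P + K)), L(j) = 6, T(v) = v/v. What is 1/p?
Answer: 2879987/2668236 ≈ 1.0794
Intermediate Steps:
T(v) = 1
s(P, K) = 6 + K (s(P, K) = K + 6 = 6 + K)
p = 2668236/2879987 (p = 14351/15401 + 1/(6 - 193) = 14351*(1/15401) + 1/(-187) = 14351/15401 + 1*(-1/187) = 14351/15401 - 1/187 = 2668236/2879987 ≈ 0.92647)
1/p = 1/(2668236/2879987) = 2879987/2668236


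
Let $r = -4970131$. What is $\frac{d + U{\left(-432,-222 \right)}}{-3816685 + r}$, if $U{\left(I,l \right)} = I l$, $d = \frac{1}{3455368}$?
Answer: $- \frac{331383612673}{30361682828288} \approx -0.010915$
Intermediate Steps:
$d = \frac{1}{3455368} \approx 2.894 \cdot 10^{-7}$
$\frac{d + U{\left(-432,-222 \right)}}{-3816685 + r} = \frac{\frac{1}{3455368} - -95904}{-3816685 - 4970131} = \frac{\frac{1}{3455368} + 95904}{-8786816} = \frac{331383612673}{3455368} \left(- \frac{1}{8786816}\right) = - \frac{331383612673}{30361682828288}$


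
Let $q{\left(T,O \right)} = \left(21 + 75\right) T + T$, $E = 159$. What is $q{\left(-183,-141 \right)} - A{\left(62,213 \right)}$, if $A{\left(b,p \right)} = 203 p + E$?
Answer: $-61149$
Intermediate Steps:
$A{\left(b,p \right)} = 159 + 203 p$ ($A{\left(b,p \right)} = 203 p + 159 = 159 + 203 p$)
$q{\left(T,O \right)} = 97 T$ ($q{\left(T,O \right)} = 96 T + T = 97 T$)
$q{\left(-183,-141 \right)} - A{\left(62,213 \right)} = 97 \left(-183\right) - \left(159 + 203 \cdot 213\right) = -17751 - \left(159 + 43239\right) = -17751 - 43398 = -61149$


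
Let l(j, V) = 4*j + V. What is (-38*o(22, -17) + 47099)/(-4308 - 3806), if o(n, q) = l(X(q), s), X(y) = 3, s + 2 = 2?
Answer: -46643/8114 ≈ -5.7485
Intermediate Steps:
s = 0 (s = -2 + 2 = 0)
l(j, V) = V + 4*j
o(n, q) = 12 (o(n, q) = 0 + 4*3 = 0 + 12 = 12)
(-38*o(22, -17) + 47099)/(-4308 - 3806) = (-38*12 + 47099)/(-4308 - 3806) = (-456 + 47099)/(-8114) = 46643*(-1/8114) = -46643/8114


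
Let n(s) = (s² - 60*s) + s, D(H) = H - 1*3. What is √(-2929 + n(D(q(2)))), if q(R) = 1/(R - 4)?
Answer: I*√10841/2 ≈ 52.06*I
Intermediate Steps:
q(R) = 1/(-4 + R)
D(H) = -3 + H (D(H) = H - 3 = -3 + H)
n(s) = s² - 59*s
√(-2929 + n(D(q(2)))) = √(-2929 + (-3 + 1/(-4 + 2))*(-59 + (-3 + 1/(-4 + 2)))) = √(-2929 + (-3 + 1/(-2))*(-59 + (-3 + 1/(-2)))) = √(-2929 + (-3 - ½)*(-59 + (-3 - ½))) = √(-2929 - 7*(-59 - 7/2)/2) = √(-2929 - 7/2*(-125/2)) = √(-2929 + 875/4) = √(-10841/4) = I*√10841/2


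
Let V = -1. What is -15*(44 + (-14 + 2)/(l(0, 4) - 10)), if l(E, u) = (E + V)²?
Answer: -680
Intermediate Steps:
l(E, u) = (-1 + E)² (l(E, u) = (E - 1)² = (-1 + E)²)
-15*(44 + (-14 + 2)/(l(0, 4) - 10)) = -15*(44 + (-14 + 2)/((-1 + 0)² - 10)) = -15*(44 - 12/((-1)² - 10)) = -15*(44 - 12/(1 - 10)) = -15*(44 - 12/(-9)) = -15*(44 - 12*(-⅑)) = -15*(44 + 4/3) = -15*136/3 = -680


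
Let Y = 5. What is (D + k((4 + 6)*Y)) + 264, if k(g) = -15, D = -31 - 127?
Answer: 91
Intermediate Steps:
D = -158
(D + k((4 + 6)*Y)) + 264 = (-158 - 15) + 264 = -173 + 264 = 91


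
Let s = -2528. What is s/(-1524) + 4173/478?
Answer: 1892009/182118 ≈ 10.389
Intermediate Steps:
s/(-1524) + 4173/478 = -2528/(-1524) + 4173/478 = -2528*(-1/1524) + 4173*(1/478) = 632/381 + 4173/478 = 1892009/182118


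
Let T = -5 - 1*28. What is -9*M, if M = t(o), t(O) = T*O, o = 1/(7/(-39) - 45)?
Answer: -11583/1762 ≈ -6.5738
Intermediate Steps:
o = -39/1762 (o = 1/(7*(-1/39) - 45) = 1/(-7/39 - 45) = 1/(-1762/39) = -39/1762 ≈ -0.022134)
T = -33 (T = -5 - 28 = -33)
t(O) = -33*O
M = 1287/1762 (M = -33*(-39/1762) = 1287/1762 ≈ 0.73042)
-9*M = -9*1287/1762 = -11583/1762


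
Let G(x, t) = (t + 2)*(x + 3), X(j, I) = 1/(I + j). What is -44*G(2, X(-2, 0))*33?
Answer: -10890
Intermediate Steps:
G(x, t) = (2 + t)*(3 + x)
-44*G(2, X(-2, 0))*33 = -44*(6 + 2*2 + 3/(0 - 2) + 2/(0 - 2))*33 = -44*(6 + 4 + 3/(-2) + 2/(-2))*33 = -44*(6 + 4 + 3*(-½) - ½*2)*33 = -44*(6 + 4 - 3/2 - 1)*33 = -44*15/2*33 = -330*33 = -10890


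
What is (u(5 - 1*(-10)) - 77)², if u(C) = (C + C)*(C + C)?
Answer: 677329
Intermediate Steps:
u(C) = 4*C² (u(C) = (2*C)*(2*C) = 4*C²)
(u(5 - 1*(-10)) - 77)² = (4*(5 - 1*(-10))² - 77)² = (4*(5 + 10)² - 77)² = (4*15² - 77)² = (4*225 - 77)² = (900 - 77)² = 823² = 677329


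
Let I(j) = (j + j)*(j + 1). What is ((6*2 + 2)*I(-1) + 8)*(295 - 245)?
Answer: 400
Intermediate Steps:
I(j) = 2*j*(1 + j) (I(j) = (2*j)*(1 + j) = 2*j*(1 + j))
((6*2 + 2)*I(-1) + 8)*(295 - 245) = ((6*2 + 2)*(2*(-1)*(1 - 1)) + 8)*(295 - 245) = ((12 + 2)*(2*(-1)*0) + 8)*50 = (14*0 + 8)*50 = (0 + 8)*50 = 8*50 = 400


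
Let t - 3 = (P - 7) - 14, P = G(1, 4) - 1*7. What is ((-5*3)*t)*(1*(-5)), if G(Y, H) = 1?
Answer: -1800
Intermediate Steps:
P = -6 (P = 1 - 1*7 = 1 - 7 = -6)
t = -24 (t = 3 + ((-6 - 7) - 14) = 3 + (-13 - 14) = 3 - 27 = -24)
((-5*3)*t)*(1*(-5)) = (-5*3*(-24))*(1*(-5)) = -15*(-24)*(-5) = 360*(-5) = -1800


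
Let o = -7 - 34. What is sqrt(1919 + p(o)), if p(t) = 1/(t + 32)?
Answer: sqrt(17270)/3 ≈ 43.805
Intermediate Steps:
o = -41
p(t) = 1/(32 + t)
sqrt(1919 + p(o)) = sqrt(1919 + 1/(32 - 41)) = sqrt(1919 + 1/(-9)) = sqrt(1919 - 1/9) = sqrt(17270/9) = sqrt(17270)/3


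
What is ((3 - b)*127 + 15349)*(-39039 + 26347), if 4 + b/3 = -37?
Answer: -397906892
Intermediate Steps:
b = -123 (b = -12 + 3*(-37) = -12 - 111 = -123)
((3 - b)*127 + 15349)*(-39039 + 26347) = ((3 - 1*(-123))*127 + 15349)*(-39039 + 26347) = ((3 + 123)*127 + 15349)*(-12692) = (126*127 + 15349)*(-12692) = (16002 + 15349)*(-12692) = 31351*(-12692) = -397906892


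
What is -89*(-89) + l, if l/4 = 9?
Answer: 7957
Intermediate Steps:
l = 36 (l = 4*9 = 36)
-89*(-89) + l = -89*(-89) + 36 = 7921 + 36 = 7957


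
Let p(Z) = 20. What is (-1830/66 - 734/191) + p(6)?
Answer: -24309/2101 ≈ -11.570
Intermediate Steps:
(-1830/66 - 734/191) + p(6) = (-1830/66 - 734/191) + 20 = (-1830*1/66 - 734*1/191) + 20 = (-305/11 - 734/191) + 20 = -66329/2101 + 20 = -24309/2101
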